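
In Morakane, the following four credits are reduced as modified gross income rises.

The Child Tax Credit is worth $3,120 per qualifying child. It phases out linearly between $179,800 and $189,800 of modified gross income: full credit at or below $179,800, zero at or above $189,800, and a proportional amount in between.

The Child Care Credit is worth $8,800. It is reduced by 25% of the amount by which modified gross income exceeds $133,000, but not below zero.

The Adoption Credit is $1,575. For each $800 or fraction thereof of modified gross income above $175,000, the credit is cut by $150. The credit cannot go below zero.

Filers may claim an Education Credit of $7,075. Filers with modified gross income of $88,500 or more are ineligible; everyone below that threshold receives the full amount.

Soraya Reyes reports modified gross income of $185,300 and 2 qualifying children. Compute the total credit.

$2,808

Child Tax Credit: base = 2 × $3,120 = $6,240. $185,300 is $5,500 into a $10,000 phase-out range, leaving 4,500/10,000 of the credit: $6,240 × 4,500/10,000 = $2,808.
Child Care Credit: 25% of the $52,300 excess over $133,000 is $13,075 ≥ base, so the credit is $0.
Adoption Credit: income exceeds $175,000 by $10,300 → 13 increments × $150 = $1,950 ≥ base, so the credit is $0.
Education Credit: $185,300 meets or exceeds the $88,500 cutoff, so the credit is $0.
Total: $2,808 + $0 + $0 + $0 = $2,808.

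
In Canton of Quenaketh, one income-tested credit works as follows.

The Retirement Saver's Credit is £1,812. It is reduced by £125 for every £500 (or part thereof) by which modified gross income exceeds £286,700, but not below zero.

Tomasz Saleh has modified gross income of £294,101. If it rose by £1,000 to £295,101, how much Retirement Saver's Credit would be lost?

At £294,101 — income exceeds £286,700 by £7,401 → 15 increments × £125 = £1,875 ≥ base, so the credit is £0.
At £295,101 — income exceeds £286,700 by £8,401 → 17 increments × £125 = £2,125 ≥ base, so the credit is £0.
Lost: £0 − £0 = £0.

£0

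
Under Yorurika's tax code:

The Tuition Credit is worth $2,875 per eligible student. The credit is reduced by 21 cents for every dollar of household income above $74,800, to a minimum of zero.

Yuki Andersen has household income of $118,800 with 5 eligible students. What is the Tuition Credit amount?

Tuition Credit: base = 5 × $2,875 = $14,375. 21% of the $44,000 excess over $74,800 is $9,240; credit = $14,375 − $9,240 = $5,135.

$5,135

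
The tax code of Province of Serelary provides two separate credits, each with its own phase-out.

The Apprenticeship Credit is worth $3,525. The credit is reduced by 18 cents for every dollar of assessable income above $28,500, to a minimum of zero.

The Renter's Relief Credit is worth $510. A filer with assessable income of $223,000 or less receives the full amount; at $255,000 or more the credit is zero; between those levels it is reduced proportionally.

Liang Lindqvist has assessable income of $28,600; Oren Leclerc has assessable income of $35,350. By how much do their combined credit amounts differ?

$1,215

Liang ($28,600): Apprenticeship Credit: 18% of the $100 excess over $28,500 is $18; credit = $3,525 − $18 = $3,507. Renter's Relief Credit: $28,600 is at or below the $223,000 threshold, so the full $510 applies. total $3,507 + $510 = $4,017
Oren ($35,350): Apprenticeship Credit: 18% of the $6,850 excess over $28,500 is $1,233; credit = $3,525 − $1,233 = $2,292. Renter's Relief Credit: $35,350 is at or below the $223,000 threshold, so the full $510 applies. total $2,292 + $510 = $2,802
Difference: |$4,017 − $2,802| = $1,215.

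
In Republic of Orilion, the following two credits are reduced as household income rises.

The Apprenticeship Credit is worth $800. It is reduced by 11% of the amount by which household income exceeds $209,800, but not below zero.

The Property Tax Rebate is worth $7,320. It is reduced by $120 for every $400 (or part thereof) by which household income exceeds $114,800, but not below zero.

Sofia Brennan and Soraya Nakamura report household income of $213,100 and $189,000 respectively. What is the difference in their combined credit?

Sofia ($213,100): Apprenticeship Credit: 11% of the $3,300 excess over $209,800 is $363; credit = $800 − $363 = $437. Property Tax Rebate: income exceeds $114,800 by $98,300 → 246 increments × $120 = $29,520 ≥ base, so the credit is $0. total $437 + $0 = $437
Soraya ($189,000): Apprenticeship Credit: $189,000 is at or below the $209,800 threshold, so the full $800 applies. Property Tax Rebate: income exceeds $114,800 by $74,200 → 186 increments × $120 = $22,320 ≥ base, so the credit is $0. total $800 + $0 = $800
Difference: |$437 − $800| = $363.

$363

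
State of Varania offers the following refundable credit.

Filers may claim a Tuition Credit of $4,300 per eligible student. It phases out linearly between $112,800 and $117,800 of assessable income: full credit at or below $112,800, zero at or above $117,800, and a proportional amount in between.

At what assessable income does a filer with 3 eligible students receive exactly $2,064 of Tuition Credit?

$117,000

Full credit = 3 × $4,300 = $12,900.
$2,064 is 2,064/12,900 of the full $12,900, so 10,836/12,900 of the $5,000 range has been used: income = $112,800 + $5,000 × 10,836/12,900 = $117,000.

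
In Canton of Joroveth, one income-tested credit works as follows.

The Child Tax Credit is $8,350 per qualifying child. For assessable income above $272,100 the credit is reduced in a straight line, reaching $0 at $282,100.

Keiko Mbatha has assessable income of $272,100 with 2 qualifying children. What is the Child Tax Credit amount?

$16,700

Child Tax Credit: base = 2 × $8,350 = $16,700. $272,100 is at or below the $272,100 threshold, so the full $16,700 applies.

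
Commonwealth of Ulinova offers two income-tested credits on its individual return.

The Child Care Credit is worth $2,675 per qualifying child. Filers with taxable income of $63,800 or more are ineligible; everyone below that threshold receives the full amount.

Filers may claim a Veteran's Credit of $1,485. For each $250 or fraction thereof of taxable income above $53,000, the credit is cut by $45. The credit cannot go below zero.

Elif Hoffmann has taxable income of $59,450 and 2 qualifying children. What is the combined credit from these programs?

$5,665

Child Care Credit: base = 2 × $2,675 = $5,350. $59,450 is below the $63,800 cutoff, so the full $5,350 applies.
Veteran's Credit: income exceeds $53,000 by $6,450, which is 26 full-or-partial $250 increments; reduction = 26 × $45 = $1,170, leaving $315.
Total: $5,350 + $315 = $5,665.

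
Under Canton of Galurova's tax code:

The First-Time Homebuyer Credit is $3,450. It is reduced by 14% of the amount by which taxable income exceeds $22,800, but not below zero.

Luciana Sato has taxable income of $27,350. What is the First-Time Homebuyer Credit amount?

First-Time Homebuyer Credit: 14% of the $4,550 excess over $22,800 is $637; credit = $3,450 − $637 = $2,813.

$2,813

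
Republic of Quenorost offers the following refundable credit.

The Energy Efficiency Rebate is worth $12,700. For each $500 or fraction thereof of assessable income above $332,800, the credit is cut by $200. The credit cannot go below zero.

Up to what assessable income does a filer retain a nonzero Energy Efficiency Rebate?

After 63 increments the reduction is 63 × $200 = $12,600, leaving $100; one more increment wipes it out. Increment 63 ends at excess 63 × $500 = $31,500, so the highest qualifying income is $332,800 + $31,500 = $364,300.

$364,300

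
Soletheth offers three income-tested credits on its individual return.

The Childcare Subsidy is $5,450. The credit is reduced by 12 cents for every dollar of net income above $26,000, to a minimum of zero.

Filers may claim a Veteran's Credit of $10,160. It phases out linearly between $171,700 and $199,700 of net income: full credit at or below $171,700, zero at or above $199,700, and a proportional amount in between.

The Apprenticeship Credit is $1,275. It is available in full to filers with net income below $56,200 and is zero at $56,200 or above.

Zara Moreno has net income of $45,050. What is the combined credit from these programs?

Childcare Subsidy: 12% of the $19,050 excess over $26,000 is $2,286; credit = $5,450 − $2,286 = $3,164.
Veteran's Credit: $45,050 is at or below the $171,700 threshold, so the full $10,160 applies.
Apprenticeship Credit: $45,050 is below the $56,200 cutoff, so the full $1,275 applies.
Total: $3,164 + $10,160 + $1,275 = $14,599.

$14,599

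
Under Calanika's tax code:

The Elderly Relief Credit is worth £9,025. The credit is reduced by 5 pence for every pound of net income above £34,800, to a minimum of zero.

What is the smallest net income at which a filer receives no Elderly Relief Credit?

The credit falls by 5% of each pound above £34,800, so it reaches zero when the excess is £9,025 / 5% = £180,500: income = £34,800 + £180,500 = £215,300.

£215,300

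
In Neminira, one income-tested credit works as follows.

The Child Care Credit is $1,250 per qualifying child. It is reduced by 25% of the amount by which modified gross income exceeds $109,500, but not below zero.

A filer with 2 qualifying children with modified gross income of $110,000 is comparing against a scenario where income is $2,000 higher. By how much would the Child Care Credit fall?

$500

At $110,000 — base = 2 × $1,250 = $2,500. 25% of the $500 excess over $109,500 is $125; credit = $2,500 − $125 = $2,375.
At $112,000 — base = 2 × $1,250 = $2,500. 25% of the $2,500 excess over $109,500 is $625; credit = $2,500 − $625 = $1,875.
Lost: $2,375 − $1,875 = $500.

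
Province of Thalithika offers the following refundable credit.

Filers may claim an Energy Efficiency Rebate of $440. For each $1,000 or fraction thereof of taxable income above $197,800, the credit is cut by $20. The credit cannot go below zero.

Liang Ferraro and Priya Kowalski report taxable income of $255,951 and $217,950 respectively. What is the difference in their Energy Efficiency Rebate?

Liang ($255,951): Energy Efficiency Rebate: income exceeds $197,800 by $58,151 → 59 increments × $20 = $1,180 ≥ base, so the credit is $0.
Priya ($217,950): Energy Efficiency Rebate: income exceeds $197,800 by $20,150, which is 21 full-or-partial $1,000 increments; reduction = 21 × $20 = $420, leaving $20.
Difference: |$0 − $20| = $20.

$20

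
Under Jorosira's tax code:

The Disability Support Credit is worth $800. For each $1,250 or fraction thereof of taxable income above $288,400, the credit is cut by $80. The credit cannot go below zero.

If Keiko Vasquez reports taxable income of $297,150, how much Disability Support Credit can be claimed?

$240

Disability Support Credit: income exceeds $288,400 by $8,750, which is 7 full-or-partial $1,250 increments; reduction = 7 × $80 = $560, leaving $240.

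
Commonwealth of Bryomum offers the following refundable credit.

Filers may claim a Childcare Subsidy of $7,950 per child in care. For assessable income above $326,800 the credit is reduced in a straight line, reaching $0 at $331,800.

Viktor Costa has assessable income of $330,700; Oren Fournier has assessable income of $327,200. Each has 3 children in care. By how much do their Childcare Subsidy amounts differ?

Viktor ($330,700): Childcare Subsidy: base = 3 × $7,950 = $23,850. $330,700 is $3,900 into a $5,000 phase-out range, leaving 1,100/5,000 of the credit: $23,850 × 1,100/5,000 = $5,247.
Oren ($327,200): Childcare Subsidy: base = 3 × $7,950 = $23,850. $327,200 is $400 into a $5,000 phase-out range, leaving 4,600/5,000 of the credit: $23,850 × 4,600/5,000 = $21,942.
Difference: |$5,247 − $21,942| = $16,695.

$16,695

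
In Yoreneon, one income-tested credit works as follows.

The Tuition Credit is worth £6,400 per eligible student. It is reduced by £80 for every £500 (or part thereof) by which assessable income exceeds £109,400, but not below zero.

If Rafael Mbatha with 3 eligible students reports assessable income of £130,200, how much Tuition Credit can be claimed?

Tuition Credit: base = 3 × £6,400 = £19,200. income exceeds £109,400 by £20,800, which is 42 full-or-partial £500 increments; reduction = 42 × £80 = £3,360, leaving £15,840.

£15,840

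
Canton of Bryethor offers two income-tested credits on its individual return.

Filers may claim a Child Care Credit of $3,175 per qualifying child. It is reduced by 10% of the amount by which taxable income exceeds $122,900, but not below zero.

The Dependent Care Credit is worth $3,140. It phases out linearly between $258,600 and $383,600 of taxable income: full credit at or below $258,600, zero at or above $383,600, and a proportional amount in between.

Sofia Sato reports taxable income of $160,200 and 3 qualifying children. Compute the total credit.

Child Care Credit: base = 3 × $3,175 = $9,525. 10% of the $37,300 excess over $122,900 is $3,730; credit = $9,525 − $3,730 = $5,795.
Dependent Care Credit: $160,200 is at or below the $258,600 threshold, so the full $3,140 applies.
Total: $5,795 + $3,140 = $8,935.

$8,935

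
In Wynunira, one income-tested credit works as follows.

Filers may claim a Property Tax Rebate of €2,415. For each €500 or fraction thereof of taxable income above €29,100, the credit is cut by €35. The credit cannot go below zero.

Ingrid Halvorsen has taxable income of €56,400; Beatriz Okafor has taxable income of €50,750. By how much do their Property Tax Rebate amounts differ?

€385

Ingrid (€56,400): Property Tax Rebate: income exceeds €29,100 by €27,300, which is 55 full-or-partial €500 increments; reduction = 55 × €35 = €1,925, leaving €490.
Beatriz (€50,750): Property Tax Rebate: income exceeds €29,100 by €21,650, which is 44 full-or-partial €500 increments; reduction = 44 × €35 = €1,540, leaving €875.
Difference: |€490 − €875| = €385.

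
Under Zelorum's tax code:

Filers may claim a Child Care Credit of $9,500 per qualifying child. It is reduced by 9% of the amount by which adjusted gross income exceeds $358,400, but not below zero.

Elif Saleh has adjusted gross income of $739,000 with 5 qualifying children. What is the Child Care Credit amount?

Child Care Credit: base = 5 × $9,500 = $47,500. 9% of the $380,600 excess over $358,400 is $34,254; credit = $47,500 − $34,254 = $13,246.

$13,246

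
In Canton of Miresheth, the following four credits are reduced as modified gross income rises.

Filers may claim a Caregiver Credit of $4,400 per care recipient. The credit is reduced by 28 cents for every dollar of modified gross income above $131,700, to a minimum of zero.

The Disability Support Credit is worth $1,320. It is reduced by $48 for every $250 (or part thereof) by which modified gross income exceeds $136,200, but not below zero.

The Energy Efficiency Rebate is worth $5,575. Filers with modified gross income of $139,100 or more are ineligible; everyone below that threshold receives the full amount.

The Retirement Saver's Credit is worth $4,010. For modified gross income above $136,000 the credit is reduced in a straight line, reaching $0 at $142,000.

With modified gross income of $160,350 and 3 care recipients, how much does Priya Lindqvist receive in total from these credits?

$5,178

Caregiver Credit: base = 3 × $4,400 = $13,200. 28% of the $28,650 excess over $131,700 is $8,022; credit = $13,200 − $8,022 = $5,178.
Disability Support Credit: income exceeds $136,200 by $24,150 → 97 increments × $48 = $4,656 ≥ base, so the credit is $0.
Energy Efficiency Rebate: $160,350 meets or exceeds the $139,100 cutoff, so the credit is $0.
Retirement Saver's Credit: $160,350 is at or above $142,000, so the credit is $0.
Total: $5,178 + $0 + $0 + $0 = $5,178.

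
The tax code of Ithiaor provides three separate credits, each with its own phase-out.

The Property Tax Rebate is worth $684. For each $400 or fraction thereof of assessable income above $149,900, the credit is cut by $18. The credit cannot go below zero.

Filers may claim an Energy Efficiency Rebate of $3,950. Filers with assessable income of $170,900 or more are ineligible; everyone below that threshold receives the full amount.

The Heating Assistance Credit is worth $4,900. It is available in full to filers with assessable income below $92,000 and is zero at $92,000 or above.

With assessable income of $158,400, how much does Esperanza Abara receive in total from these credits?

$4,238

Property Tax Rebate: income exceeds $149,900 by $8,500, which is 22 full-or-partial $400 increments; reduction = 22 × $18 = $396, leaving $288.
Energy Efficiency Rebate: $158,400 is below the $170,900 cutoff, so the full $3,950 applies.
Heating Assistance Credit: $158,400 meets or exceeds the $92,000 cutoff, so the credit is $0.
Total: $288 + $3,950 + $0 = $4,238.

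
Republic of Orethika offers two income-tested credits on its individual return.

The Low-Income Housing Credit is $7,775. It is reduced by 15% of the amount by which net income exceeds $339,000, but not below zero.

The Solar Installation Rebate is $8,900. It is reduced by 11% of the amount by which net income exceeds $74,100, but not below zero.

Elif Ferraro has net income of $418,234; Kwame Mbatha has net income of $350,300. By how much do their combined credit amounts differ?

$6,080

Elif ($418,234): Low-Income Housing Credit: 15% of the $79,234 excess over $339,000 is $11,885.10 ≥ base, so the credit is $0. Solar Installation Rebate: 11% of the $344,134 excess over $74,100 is $37,854.74 ≥ base, so the credit is $0. total $0 + $0 = $0
Kwame ($350,300): Low-Income Housing Credit: 15% of the $11,300 excess over $339,000 is $1,695; credit = $7,775 − $1,695 = $6,080. Solar Installation Rebate: 11% of the $276,200 excess over $74,100 is $30,382 ≥ base, so the credit is $0. total $6,080 + $0 = $6,080
Difference: |$0 − $6,080| = $6,080.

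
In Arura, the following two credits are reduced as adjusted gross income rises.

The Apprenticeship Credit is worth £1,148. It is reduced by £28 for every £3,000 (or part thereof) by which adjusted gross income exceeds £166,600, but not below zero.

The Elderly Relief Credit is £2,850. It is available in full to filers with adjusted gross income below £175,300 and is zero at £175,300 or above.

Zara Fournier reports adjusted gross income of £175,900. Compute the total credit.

Apprenticeship Credit: income exceeds £166,600 by £9,300, which is 4 full-or-partial £3,000 increments; reduction = 4 × £28 = £112, leaving £1,036.
Elderly Relief Credit: £175,900 meets or exceeds the £175,300 cutoff, so the credit is £0.
Total: £1,036 + £0 = £1,036.

£1,036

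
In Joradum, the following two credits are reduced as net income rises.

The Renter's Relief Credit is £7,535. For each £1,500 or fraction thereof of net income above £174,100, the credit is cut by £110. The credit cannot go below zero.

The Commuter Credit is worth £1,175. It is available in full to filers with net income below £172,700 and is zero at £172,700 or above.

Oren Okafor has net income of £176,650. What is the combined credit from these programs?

£7,315

Renter's Relief Credit: income exceeds £174,100 by £2,550, which is 2 full-or-partial £1,500 increments; reduction = 2 × £110 = £220, leaving £7,315.
Commuter Credit: £176,650 meets or exceeds the £172,700 cutoff, so the credit is £0.
Total: £7,315 + £0 = £7,315.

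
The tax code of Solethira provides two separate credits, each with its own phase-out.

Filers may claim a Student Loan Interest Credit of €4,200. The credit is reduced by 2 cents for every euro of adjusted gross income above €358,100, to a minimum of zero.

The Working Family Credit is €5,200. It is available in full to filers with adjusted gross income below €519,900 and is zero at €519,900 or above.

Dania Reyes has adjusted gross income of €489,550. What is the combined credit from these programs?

Student Loan Interest Credit: 2% of the €131,450 excess over €358,100 is €2,629; credit = €4,200 − €2,629 = €1,571.
Working Family Credit: €489,550 is below the €519,900 cutoff, so the full €5,200 applies.
Total: €1,571 + €5,200 = €6,771.

€6,771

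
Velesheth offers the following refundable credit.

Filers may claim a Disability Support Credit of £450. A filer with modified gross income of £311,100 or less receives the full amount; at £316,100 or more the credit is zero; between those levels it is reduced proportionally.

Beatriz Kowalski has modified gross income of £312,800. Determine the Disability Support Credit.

Disability Support Credit: £312,800 is £1,700 into a £5,000 phase-out range, leaving 3,300/5,000 of the credit: £450 × 3,300/5,000 = £297.

£297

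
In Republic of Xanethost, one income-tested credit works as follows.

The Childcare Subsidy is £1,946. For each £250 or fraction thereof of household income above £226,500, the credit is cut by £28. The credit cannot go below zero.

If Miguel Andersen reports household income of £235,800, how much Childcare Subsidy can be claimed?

Childcare Subsidy: income exceeds £226,500 by £9,300, which is 38 full-or-partial £250 increments; reduction = 38 × £28 = £1,064, leaving £882.

£882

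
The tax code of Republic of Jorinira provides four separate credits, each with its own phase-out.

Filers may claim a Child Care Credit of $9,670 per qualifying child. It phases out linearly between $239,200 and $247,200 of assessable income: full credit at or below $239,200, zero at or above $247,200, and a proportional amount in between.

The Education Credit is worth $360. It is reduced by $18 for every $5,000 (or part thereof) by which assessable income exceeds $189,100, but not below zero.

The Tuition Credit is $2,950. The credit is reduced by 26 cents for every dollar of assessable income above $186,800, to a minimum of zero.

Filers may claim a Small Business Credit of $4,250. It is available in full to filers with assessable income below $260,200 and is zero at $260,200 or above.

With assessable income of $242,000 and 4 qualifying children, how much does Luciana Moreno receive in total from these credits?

$29,554

Child Care Credit: base = 4 × $9,670 = $38,680. $242,000 is $2,800 into a $8,000 phase-out range, leaving 5,200/8,000 of the credit: $38,680 × 5,200/8,000 = $25,142.
Education Credit: income exceeds $189,100 by $52,900, which is 11 full-or-partial $5,000 increments; reduction = 11 × $18 = $198, leaving $162.
Tuition Credit: 26% of the $55,200 excess over $186,800 is $14,352 ≥ base, so the credit is $0.
Small Business Credit: $242,000 is below the $260,200 cutoff, so the full $4,250 applies.
Total: $25,142 + $162 + $0 + $4,250 = $29,554.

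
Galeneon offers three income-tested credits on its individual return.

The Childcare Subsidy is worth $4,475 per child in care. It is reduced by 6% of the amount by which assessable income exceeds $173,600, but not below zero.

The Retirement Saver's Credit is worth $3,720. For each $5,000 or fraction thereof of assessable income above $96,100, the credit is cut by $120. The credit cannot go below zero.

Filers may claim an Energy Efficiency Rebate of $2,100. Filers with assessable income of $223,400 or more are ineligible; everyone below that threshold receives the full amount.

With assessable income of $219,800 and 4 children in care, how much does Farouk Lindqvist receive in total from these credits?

Childcare Subsidy: base = 4 × $4,475 = $17,900. 6% of the $46,200 excess over $173,600 is $2,772; credit = $17,900 − $2,772 = $15,128.
Retirement Saver's Credit: income exceeds $96,100 by $123,700, which is 25 full-or-partial $5,000 increments; reduction = 25 × $120 = $3,000, leaving $720.
Energy Efficiency Rebate: $219,800 is below the $223,400 cutoff, so the full $2,100 applies.
Total: $15,128 + $720 + $2,100 = $17,948.

$17,948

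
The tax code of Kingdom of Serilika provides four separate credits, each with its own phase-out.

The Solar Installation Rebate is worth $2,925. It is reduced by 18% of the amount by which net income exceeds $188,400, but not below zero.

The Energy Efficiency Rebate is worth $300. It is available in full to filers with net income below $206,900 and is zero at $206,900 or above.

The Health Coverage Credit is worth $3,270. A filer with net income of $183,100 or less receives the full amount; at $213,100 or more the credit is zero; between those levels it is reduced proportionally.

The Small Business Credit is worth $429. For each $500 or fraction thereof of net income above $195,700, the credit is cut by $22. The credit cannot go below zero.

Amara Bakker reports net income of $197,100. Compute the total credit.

$3,766

Solar Installation Rebate: 18% of the $8,700 excess over $188,400 is $1,566; credit = $2,925 − $1,566 = $1,359.
Energy Efficiency Rebate: $197,100 is below the $206,900 cutoff, so the full $300 applies.
Health Coverage Credit: $197,100 is $14,000 into a $30,000 phase-out range, leaving 16,000/30,000 of the credit: $3,270 × 16,000/30,000 = $1,744.
Small Business Credit: income exceeds $195,700 by $1,400, which is 3 full-or-partial $500 increments; reduction = 3 × $22 = $66, leaving $363.
Total: $1,359 + $300 + $1,744 + $363 = $3,766.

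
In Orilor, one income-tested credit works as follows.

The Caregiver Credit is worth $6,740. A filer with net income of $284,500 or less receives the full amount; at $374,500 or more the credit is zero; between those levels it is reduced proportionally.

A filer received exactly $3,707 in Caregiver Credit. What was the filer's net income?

$325,000

$3,707 is 3,707/6,740 of the full $6,740, so 3,033/6,740 of the $90,000 range has been used: income = $284,500 + $90,000 × 3,033/6,740 = $325,000.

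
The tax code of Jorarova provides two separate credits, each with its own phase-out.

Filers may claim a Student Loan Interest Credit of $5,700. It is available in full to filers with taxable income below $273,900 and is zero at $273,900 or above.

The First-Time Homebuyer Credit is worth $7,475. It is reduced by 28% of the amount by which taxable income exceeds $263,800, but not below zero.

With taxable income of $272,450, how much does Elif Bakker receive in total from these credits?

Student Loan Interest Credit: $272,450 is below the $273,900 cutoff, so the full $5,700 applies.
First-Time Homebuyer Credit: 28% of the $8,650 excess over $263,800 is $2,422; credit = $7,475 − $2,422 = $5,053.
Total: $5,700 + $5,053 = $10,753.

$10,753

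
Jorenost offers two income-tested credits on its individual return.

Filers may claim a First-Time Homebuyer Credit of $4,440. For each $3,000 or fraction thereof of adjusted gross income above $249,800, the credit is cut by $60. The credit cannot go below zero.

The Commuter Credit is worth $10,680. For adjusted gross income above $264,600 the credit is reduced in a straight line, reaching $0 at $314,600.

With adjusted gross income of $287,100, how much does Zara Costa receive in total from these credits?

$9,534

First-Time Homebuyer Credit: income exceeds $249,800 by $37,300, which is 13 full-or-partial $3,000 increments; reduction = 13 × $60 = $780, leaving $3,660.
Commuter Credit: $287,100 is $22,500 into a $50,000 phase-out range, leaving 27,500/50,000 of the credit: $10,680 × 27,500/50,000 = $5,874.
Total: $3,660 + $5,874 = $9,534.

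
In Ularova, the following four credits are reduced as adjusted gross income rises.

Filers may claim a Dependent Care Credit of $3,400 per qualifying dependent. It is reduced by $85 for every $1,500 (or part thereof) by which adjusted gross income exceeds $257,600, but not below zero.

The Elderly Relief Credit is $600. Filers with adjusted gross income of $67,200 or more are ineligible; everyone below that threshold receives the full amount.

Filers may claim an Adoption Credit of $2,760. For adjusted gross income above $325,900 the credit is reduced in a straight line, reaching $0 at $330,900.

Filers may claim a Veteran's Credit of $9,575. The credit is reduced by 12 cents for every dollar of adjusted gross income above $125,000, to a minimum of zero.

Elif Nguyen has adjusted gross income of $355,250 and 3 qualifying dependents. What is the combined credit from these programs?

Dependent Care Credit: base = 3 × $3,400 = $10,200. income exceeds $257,600 by $97,650, which is 66 full-or-partial $1,500 increments; reduction = 66 × $85 = $5,610, leaving $4,590.
Elderly Relief Credit: $355,250 meets or exceeds the $67,200 cutoff, so the credit is $0.
Adoption Credit: $355,250 is at or above $330,900, so the credit is $0.
Veteran's Credit: 12% of the $230,250 excess over $125,000 is $27,630 ≥ base, so the credit is $0.
Total: $4,590 + $0 + $0 + $0 = $4,590.

$4,590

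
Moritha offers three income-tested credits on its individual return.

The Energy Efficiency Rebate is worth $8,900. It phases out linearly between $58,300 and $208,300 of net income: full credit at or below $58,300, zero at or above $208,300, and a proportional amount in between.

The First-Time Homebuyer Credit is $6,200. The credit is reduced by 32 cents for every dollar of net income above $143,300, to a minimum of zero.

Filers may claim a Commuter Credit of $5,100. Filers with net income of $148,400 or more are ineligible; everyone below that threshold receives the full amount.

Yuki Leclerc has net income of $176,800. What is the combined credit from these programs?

Energy Efficiency Rebate: $176,800 is $118,500 into a $150,000 phase-out range, leaving 31,500/150,000 of the credit: $8,900 × 31,500/150,000 = $1,869.
First-Time Homebuyer Credit: 32% of the $33,500 excess over $143,300 is $10,720 ≥ base, so the credit is $0.
Commuter Credit: $176,800 meets or exceeds the $148,400 cutoff, so the credit is $0.
Total: $1,869 + $0 + $0 = $1,869.

$1,869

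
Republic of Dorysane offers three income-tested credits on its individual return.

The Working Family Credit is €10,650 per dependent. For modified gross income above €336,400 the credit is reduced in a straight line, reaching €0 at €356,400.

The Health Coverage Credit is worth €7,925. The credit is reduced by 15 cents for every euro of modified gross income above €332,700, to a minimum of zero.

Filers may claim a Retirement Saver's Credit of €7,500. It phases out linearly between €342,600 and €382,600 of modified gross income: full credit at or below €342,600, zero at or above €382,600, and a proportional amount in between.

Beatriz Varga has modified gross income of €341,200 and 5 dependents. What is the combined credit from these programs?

Working Family Credit: base = 5 × €10,650 = €53,250. €341,200 is €4,800 into a €20,000 phase-out range, leaving 15,200/20,000 of the credit: €53,250 × 15,200/20,000 = €40,470.
Health Coverage Credit: 15% of the €8,500 excess over €332,700 is €1,275; credit = €7,925 − €1,275 = €6,650.
Retirement Saver's Credit: €341,200 is at or below the €342,600 threshold, so the full €7,500 applies.
Total: €40,470 + €6,650 + €7,500 = €54,620.

€54,620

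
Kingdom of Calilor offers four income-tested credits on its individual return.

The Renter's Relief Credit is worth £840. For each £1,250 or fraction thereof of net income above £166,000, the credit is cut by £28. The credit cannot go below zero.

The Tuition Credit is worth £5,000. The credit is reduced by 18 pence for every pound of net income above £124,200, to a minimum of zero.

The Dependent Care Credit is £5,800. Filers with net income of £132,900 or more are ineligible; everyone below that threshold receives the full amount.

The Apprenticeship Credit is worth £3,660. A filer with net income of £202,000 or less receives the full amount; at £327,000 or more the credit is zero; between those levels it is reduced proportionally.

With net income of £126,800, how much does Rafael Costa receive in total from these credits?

Renter's Relief Credit: £126,800 is at or below the £166,000 threshold, so the full £840 applies.
Tuition Credit: 18% of the £2,600 excess over £124,200 is £468; credit = £5,000 − £468 = £4,532.
Dependent Care Credit: £126,800 is below the £132,900 cutoff, so the full £5,800 applies.
Apprenticeship Credit: £126,800 is at or below the £202,000 threshold, so the full £3,660 applies.
Total: £840 + £4,532 + £5,800 + £3,660 = £14,832.

£14,832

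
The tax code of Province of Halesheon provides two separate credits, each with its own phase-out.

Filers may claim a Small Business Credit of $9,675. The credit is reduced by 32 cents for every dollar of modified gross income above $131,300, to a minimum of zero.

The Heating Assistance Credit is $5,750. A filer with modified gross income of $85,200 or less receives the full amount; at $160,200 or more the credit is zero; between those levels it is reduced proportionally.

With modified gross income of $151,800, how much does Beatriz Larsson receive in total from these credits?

$3,759

Small Business Credit: 32% of the $20,500 excess over $131,300 is $6,560; credit = $9,675 − $6,560 = $3,115.
Heating Assistance Credit: $151,800 is $66,600 into a $75,000 phase-out range, leaving 8,400/75,000 of the credit: $5,750 × 8,400/75,000 = $644.
Total: $3,115 + $644 = $3,759.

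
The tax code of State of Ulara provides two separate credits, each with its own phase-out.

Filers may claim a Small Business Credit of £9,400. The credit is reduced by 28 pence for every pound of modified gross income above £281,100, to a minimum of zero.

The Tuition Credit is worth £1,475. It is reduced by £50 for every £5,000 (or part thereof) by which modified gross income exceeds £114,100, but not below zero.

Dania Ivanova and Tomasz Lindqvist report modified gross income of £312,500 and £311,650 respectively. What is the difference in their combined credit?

Dania (£312,500): Small Business Credit: 28% of the £31,400 excess over £281,100 is £8,792; credit = £9,400 − £8,792 = £608. Tuition Credit: income exceeds £114,100 by £198,400 → 40 increments × £50 = £2,000 ≥ base, so the credit is £0. total £608 + £0 = £608
Tomasz (£311,650): Small Business Credit: 28% of the £30,550 excess over £281,100 is £8,554; credit = £9,400 − £8,554 = £846. Tuition Credit: income exceeds £114,100 by £197,550 → 40 increments × £50 = £2,000 ≥ base, so the credit is £0. total £846 + £0 = £846
Difference: |£608 − £846| = £238.

£238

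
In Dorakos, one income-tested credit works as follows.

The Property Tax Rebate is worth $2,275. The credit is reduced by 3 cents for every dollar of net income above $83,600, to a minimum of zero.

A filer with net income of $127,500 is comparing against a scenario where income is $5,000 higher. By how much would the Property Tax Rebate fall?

At $127,500 — 3% of the $43,900 excess over $83,600 is $1,317; credit = $2,275 − $1,317 = $958.
At $132,500 — 3% of the $48,900 excess over $83,600 is $1,467; credit = $2,275 − $1,467 = $808.
Lost: $958 − $808 = $150.

$150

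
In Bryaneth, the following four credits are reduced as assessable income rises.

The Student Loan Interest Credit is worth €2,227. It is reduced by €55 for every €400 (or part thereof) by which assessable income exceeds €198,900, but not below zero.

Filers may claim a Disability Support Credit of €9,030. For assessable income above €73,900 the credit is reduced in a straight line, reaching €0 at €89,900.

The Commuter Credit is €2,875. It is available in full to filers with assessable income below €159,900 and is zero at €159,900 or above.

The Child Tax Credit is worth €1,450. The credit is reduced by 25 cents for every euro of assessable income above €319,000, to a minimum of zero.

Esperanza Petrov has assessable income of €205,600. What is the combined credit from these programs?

Student Loan Interest Credit: income exceeds €198,900 by €6,700, which is 17 full-or-partial €400 increments; reduction = 17 × €55 = €935, leaving €1,292.
Disability Support Credit: €205,600 is at or above €89,900, so the credit is €0.
Commuter Credit: €205,600 meets or exceeds the €159,900 cutoff, so the credit is €0.
Child Tax Credit: €205,600 is at or below the €319,000 threshold, so the full €1,450 applies.
Total: €1,292 + €0 + €0 + €1,450 = €2,742.

€2,742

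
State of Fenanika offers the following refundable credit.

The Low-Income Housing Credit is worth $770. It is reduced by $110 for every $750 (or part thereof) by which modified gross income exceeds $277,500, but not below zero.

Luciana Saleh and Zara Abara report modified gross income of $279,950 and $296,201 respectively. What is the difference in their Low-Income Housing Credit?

Luciana ($279,950): Low-Income Housing Credit: income exceeds $277,500 by $2,450, which is 4 full-or-partial $750 increments; reduction = 4 × $110 = $440, leaving $330.
Zara ($296,201): Low-Income Housing Credit: income exceeds $277,500 by $18,701 → 25 increments × $110 = $2,750 ≥ base, so the credit is $0.
Difference: |$330 − $0| = $330.

$330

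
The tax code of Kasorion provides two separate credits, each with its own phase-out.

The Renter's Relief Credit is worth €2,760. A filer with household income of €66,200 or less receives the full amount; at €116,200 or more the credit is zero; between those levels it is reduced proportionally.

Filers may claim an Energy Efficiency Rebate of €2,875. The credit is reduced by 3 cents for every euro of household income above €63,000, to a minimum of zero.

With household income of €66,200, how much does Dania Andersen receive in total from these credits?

Renter's Relief Credit: €66,200 is at or below the €66,200 threshold, so the full €2,760 applies.
Energy Efficiency Rebate: 3% of the €3,200 excess over €63,000 is €96; credit = €2,875 − €96 = €2,779.
Total: €2,760 + €2,779 = €5,539.

€5,539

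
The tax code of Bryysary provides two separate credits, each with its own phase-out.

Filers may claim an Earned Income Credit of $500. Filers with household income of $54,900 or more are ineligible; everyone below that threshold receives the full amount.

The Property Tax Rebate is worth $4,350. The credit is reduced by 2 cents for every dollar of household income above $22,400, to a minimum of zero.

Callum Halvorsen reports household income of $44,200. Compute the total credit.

Earned Income Credit: $44,200 is below the $54,900 cutoff, so the full $500 applies.
Property Tax Rebate: 2% of the $21,800 excess over $22,400 is $436; credit = $4,350 − $436 = $3,914.
Total: $500 + $3,914 = $4,414.

$4,414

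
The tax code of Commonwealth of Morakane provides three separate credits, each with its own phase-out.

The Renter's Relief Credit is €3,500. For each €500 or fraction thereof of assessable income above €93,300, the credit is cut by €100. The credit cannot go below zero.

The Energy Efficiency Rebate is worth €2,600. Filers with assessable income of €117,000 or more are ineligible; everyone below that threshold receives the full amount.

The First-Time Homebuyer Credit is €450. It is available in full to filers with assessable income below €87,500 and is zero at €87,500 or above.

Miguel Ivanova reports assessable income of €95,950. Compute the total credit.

€5,500

Renter's Relief Credit: income exceeds €93,300 by €2,650, which is 6 full-or-partial €500 increments; reduction = 6 × €100 = €600, leaving €2,900.
Energy Efficiency Rebate: €95,950 is below the €117,000 cutoff, so the full €2,600 applies.
First-Time Homebuyer Credit: €95,950 meets or exceeds the €87,500 cutoff, so the credit is €0.
Total: €2,900 + €2,600 + €0 = €5,500.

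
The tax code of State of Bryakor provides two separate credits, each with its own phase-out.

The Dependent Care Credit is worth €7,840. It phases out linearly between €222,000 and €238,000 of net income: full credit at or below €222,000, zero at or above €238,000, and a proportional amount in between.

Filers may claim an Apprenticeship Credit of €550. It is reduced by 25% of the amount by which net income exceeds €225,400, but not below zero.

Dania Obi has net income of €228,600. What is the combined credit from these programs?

€4,606

Dependent Care Credit: €228,600 is €6,600 into a €16,000 phase-out range, leaving 9,400/16,000 of the credit: €7,840 × 9,400/16,000 = €4,606.
Apprenticeship Credit: 25% of the €3,200 excess over €225,400 is €800 ≥ base, so the credit is €0.
Total: €4,606 + €0 = €4,606.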